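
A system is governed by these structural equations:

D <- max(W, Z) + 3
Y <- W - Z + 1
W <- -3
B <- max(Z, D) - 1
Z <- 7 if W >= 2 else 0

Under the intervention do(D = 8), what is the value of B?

7

The intervention breaks the incoming arrows to D: D <- max(W, Z) + 3 no longer applies, and D = 8.
Z = 7 if W >= 2 else 0  [with W=-3]  = 0
B = max(Z, D) - 1  [with Z=0, D=8]  = 7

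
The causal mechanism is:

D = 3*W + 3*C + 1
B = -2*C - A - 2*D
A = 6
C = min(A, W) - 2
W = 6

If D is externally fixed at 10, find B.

Intervening sets D = 10 and removes its equation (D = 3*W + 3*C + 1).
C = min(A, W) - 2  [with A=6, W=6]  = 4
B = -2*C - A - 2*D  [with C=4, A=6, D=10]  = -34

-34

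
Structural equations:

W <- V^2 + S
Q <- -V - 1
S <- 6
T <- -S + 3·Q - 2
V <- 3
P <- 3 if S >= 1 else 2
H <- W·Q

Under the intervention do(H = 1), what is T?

-20

The intervention breaks the incoming arrows to H: H <- W·Q no longer applies, and H = 1.
Since T is not a descendant of the intervened variable, it is unaffected.
Q = -V - 1  [with V=3]  = -4
T = -S + 3·Q - 2  [with S=6, Q=-4]  = -20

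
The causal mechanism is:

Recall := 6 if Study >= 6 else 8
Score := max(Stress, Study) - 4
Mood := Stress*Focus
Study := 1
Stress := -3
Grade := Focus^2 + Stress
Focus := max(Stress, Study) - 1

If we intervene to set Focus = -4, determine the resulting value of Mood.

do(Focus=-4) replaces the equation Focus := max(Stress, Study) - 1 with the constant Focus = -4.
Mood = Stress*Focus  [with Stress=-3, Focus=-4]  = 12

12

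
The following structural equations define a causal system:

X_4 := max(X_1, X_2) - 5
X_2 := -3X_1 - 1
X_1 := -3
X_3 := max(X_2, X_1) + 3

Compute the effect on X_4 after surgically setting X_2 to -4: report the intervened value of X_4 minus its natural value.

Under do(X_2=-4), the mechanism X_2 := -3X_1 - 1 is discarded; X_2 is fixed at -4.
X_4 = max(X_1, X_2) - 5  [with X_1=-3, X_2=-4]  = -8
Without intervention: X_2 = -3X_1 - 1  [with X_1=-3]  = 8; X_4 = max(X_1, X_2) - 5  [with X_1=-3, X_2=8]  = 3.
Change = -8 − 3 = -11.

-11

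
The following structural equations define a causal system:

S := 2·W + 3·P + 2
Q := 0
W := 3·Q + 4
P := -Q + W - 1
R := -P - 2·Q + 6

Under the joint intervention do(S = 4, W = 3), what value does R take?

4

The joint intervention fixes S = 4, W = 3, removing each variable's own equation.
P = -Q + W - 1  [with Q=0, W=3]  = 2
R = -P - 2·Q + 6  [with P=2, Q=0]  = 4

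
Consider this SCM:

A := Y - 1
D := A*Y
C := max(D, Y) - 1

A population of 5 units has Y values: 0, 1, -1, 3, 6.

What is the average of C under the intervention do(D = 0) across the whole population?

1

do(D=0) breaks D's dependence on Y. With D=0 fixed, C across the units is -1, 0, -1, 2, 5, mean 1.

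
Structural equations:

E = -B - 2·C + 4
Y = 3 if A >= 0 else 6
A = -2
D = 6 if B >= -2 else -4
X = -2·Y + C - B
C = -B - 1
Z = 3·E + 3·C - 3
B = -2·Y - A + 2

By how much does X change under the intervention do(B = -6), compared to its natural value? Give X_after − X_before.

-4

The intervention breaks the incoming arrows to B: B = -2·Y - A + 2 no longer applies, and B = -6.
Y = 3 if A >= 0 else 6  [with A=-2]  = 6
C = -B - 1  [with B=-6]  = 5
X = -2·Y + C - B  [with Y=6, C=5, B=-6]  = -1
Without intervention: Y = 3 if A >= 0 else 6  [with A=-2]  = 6; B = -2·Y - A + 2  [with Y=6, A=-2]  = -8; C = -B - 1  [with B=-8]  = 7; X = -2·Y + C - B  [with Y=6, C=7, B=-8]  = 3.
Change = -1 − 3 = -4.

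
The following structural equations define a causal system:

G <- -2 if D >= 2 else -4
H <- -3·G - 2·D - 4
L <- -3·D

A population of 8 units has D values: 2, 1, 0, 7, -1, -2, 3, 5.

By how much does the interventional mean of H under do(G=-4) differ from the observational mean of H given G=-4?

Every unit gets G=-4 under the intervention. H values become 4, 6, 8, -6, 10, 12, 2, -2; E[H|do(G=-4)] = 4.25.
Conditioning on G=-4 selects the 4 unit(s) with D ∈ {1, 0, -1, -2}. Their H values: 6, 8, 10, 12. Mean = 9.
Difference = 4.25 − 9 = -4.75.

-4.75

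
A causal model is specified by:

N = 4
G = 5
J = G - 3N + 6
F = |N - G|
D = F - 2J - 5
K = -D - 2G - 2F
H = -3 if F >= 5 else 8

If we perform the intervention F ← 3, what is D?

Intervening sets F = 3 and removes its equation (F = |N - G|).
J = G - 3N + 6  [with G=5, N=4]  = -1
D = F - 2J - 5  [with F=3, J=-1]  = 0

0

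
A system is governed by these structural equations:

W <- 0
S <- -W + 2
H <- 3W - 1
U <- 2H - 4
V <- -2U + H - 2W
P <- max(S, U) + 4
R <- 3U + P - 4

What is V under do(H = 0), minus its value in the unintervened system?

do(H=0) replaces the equation H <- 3W - 1 with the constant H = 0.
U = 2H - 4  [with H=0]  = -4
V = -2U + H - 2W  [with U=-4, H=0, W=0]  = 8
Without intervention: H = 3W - 1  [with W=0]  = -1; U = 2H - 4  [with H=-1]  = -6; V = -2U + H - 2W  [with U=-6, H=-1, W=0]  = 11.
Change = 8 − 11 = -3.

-3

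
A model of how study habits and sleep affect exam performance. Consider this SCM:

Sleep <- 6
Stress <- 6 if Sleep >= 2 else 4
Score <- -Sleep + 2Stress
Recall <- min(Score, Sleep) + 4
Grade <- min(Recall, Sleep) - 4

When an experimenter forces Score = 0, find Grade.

0

do(Score=0) replaces the equation Score <- -Sleep + 2Stress with the constant Score = 0.
Recall = min(Score, Sleep) + 4  [with Score=0, Sleep=6]  = 4
Grade = min(Recall, Sleep) - 4  [with Recall=4, Sleep=6]  = 0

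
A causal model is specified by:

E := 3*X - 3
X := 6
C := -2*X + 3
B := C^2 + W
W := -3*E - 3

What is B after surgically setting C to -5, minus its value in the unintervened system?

do(C=-5) replaces the equation C := -2*X + 3 with the constant C = -5.
E = 3*X - 3  [with X=6]  = 15
W = -3*E - 3  [with E=15]  = -48
B = C^2 + W  [with C=-5, W=-48]  = -23
Without intervention: E = 3*X - 3  [with X=6]  = 15; C = -2*X + 3  [with X=6]  = -9; W = -3*E - 3  [with E=15]  = -48; B = C^2 + W  [with C=-9, W=-48]  = 33.
Change = -23 − 33 = -56.

-56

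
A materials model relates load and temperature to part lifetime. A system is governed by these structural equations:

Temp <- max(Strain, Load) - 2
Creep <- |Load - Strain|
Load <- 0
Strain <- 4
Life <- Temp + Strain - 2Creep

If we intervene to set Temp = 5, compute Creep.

4

The intervention breaks the incoming arrows to Temp: Temp <- max(Strain, Load) - 2 no longer applies, and Temp = 5.
Creep is not downstream of the intervention, so its value is determined by the original equations.
Creep = |Load - Strain|  [with Load=0, Strain=4]  = 4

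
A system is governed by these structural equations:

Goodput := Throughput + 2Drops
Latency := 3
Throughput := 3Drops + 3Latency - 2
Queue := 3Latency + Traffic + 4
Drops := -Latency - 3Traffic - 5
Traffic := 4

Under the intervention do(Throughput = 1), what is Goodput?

-39

The intervention breaks the incoming arrows to Throughput: Throughput := 3Drops + 3Latency - 2 no longer applies, and Throughput = 1.
Drops = -Latency - 3Traffic - 5  [with Latency=3, Traffic=4]  = -20
Goodput = Throughput + 2Drops  [with Throughput=1, Drops=-20]  = -39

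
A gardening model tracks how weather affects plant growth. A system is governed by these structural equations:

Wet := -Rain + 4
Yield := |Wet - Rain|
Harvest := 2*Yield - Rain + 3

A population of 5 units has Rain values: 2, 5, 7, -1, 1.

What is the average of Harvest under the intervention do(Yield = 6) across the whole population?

Under do(Yield=6), Yield's equation is replaced by Yield=6 for every unit. Per-unit Harvest: 13, 10, 8, 16, 14. Mean = 12.2.

12.2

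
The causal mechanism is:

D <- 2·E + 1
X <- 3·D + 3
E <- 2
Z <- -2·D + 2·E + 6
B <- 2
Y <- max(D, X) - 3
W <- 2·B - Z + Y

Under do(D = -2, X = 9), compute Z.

14

Setting D = -2, X = 9 by intervention discards those variables' equations.
Z = -2·D + 2·E + 6  [with D=-2, E=2]  = 14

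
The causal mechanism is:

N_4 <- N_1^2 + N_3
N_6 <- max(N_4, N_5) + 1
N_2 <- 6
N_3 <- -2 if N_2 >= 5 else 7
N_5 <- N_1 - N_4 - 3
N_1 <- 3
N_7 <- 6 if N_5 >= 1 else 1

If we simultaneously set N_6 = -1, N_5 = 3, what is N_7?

6

Setting N_6 = -1, N_5 = 3 by intervention discards those variables' equations.
N_7 = 6 if N_5 >= 1 else 1  [with N_5=3]  = 6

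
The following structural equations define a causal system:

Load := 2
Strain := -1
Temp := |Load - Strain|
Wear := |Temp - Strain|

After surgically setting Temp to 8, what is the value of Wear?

9

The intervention breaks the incoming arrows to Temp: Temp := |Load - Strain| no longer applies, and Temp = 8.
Wear = |Temp - Strain|  [with Temp=8, Strain=-1]  = 9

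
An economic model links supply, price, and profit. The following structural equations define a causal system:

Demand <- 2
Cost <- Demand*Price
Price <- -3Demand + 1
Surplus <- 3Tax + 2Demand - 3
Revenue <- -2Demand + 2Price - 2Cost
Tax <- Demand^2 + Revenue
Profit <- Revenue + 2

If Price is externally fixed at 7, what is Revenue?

-18

Under do(Price=7), the mechanism Price <- -3Demand + 1 is discarded; Price is fixed at 7.
Cost = Demand*Price  [with Demand=2, Price=7]  = 14
Revenue = -2Demand + 2Price - 2Cost  [with Demand=2, Price=7, Cost=14]  = -18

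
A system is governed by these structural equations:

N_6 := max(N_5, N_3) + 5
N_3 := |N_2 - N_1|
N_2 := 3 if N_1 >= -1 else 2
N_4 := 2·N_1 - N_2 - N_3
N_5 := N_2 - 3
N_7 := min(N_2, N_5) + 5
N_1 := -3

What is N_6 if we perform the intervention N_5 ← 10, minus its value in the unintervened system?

The intervention breaks the incoming arrows to N_5: N_5 := N_2 - 3 no longer applies, and N_5 = 10.
N_2 = 3 if N_1 >= -1 else 2  [with N_1=-3]  = 2
N_3 = |N_2 - N_1|  [with N_2=2, N_1=-3]  = 5
N_6 = max(N_5, N_3) + 5  [with N_5=10, N_3=5]  = 15
Without intervention: N_2 = 3 if N_1 >= -1 else 2  [with N_1=-3]  = 2; N_3 = |N_2 - N_1|  [with N_2=2, N_1=-3]  = 5; N_5 = N_2 - 3  [with N_2=2]  = -1; N_6 = max(N_5, N_3) + 5  [with N_5=-1, N_3=5]  = 10.
Change = 15 − 10 = 5.

5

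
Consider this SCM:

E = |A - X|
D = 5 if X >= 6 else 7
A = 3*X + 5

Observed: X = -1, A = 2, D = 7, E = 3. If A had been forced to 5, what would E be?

Under do(A=5), the mechanism A = 3*X + 5 is discarded; A is fixed at 5.
E = |A - X|  [with A=5, X=-1]  = 6

6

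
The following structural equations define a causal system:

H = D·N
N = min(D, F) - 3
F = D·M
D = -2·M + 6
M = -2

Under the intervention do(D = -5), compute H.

do(D=-5) replaces the equation D = -2·M + 6 with the constant D = -5.
F = D·M  [with D=-5, M=-2]  = 10
N = min(D, F) - 3  [with D=-5, F=10]  = -8
H = D·N  [with D=-5, N=-8]  = 40

40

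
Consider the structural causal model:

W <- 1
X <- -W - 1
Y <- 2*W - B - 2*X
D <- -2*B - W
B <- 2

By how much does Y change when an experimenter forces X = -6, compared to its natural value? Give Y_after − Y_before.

8

The intervention breaks the incoming arrows to X: X <- -W - 1 no longer applies, and X = -6.
Y = 2*W - B - 2*X  [with W=1, B=2, X=-6]  = 12
Without intervention: X = -W - 1  [with W=1]  = -2; Y = 2*W - B - 2*X  [with W=1, B=2, X=-2]  = 4.
Change = 12 − 4 = 8.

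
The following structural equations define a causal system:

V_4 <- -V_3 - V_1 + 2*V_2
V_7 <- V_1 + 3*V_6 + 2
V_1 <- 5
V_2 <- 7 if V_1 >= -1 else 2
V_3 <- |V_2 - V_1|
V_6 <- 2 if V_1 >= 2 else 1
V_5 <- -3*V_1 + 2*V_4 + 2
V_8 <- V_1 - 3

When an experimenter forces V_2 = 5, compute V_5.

-3

do(V_2=5) replaces the equation V_2 <- 7 if V_1 >= -1 else 2 with the constant V_2 = 5.
V_3 = |V_2 - V_1|  [with V_2=5, V_1=5]  = 0
V_4 = -V_3 - V_1 + 2*V_2  [with V_3=0, V_1=5, V_2=5]  = 5
V_5 = -3*V_1 + 2*V_4 + 2  [with V_1=5, V_4=5]  = -3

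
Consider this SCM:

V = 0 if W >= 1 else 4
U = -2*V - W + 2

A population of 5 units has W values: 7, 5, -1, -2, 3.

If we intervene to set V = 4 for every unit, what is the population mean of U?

Every unit gets V=4 under the intervention. U values become -13, -11, -5, -4, -9; E[U|do(V=4)] = -8.4.

-8.4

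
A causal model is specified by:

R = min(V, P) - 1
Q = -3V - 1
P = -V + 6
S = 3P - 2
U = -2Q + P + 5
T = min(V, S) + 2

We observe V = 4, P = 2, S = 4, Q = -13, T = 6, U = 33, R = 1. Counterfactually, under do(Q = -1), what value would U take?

9

Under do(Q=-1), the mechanism Q = -3V - 1 is discarded; Q is fixed at -1.
P = -V + 6  [with V=4]  = 2
U = -2Q + P + 5  [with Q=-1, P=2]  = 9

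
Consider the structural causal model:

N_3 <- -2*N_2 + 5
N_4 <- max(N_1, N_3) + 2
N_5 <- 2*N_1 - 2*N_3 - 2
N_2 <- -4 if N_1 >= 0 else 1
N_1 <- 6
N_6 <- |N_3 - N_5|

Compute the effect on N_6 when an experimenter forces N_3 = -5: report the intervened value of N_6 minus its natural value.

The intervention breaks the incoming arrows to N_3: N_3 <- -2*N_2 + 5 no longer applies, and N_3 = -5.
N_5 = 2*N_1 - 2*N_3 - 2  [with N_1=6, N_3=-5]  = 20
N_6 = |N_3 - N_5|  [with N_3=-5, N_5=20]  = 25
Without intervention: N_2 = -4 if N_1 >= 0 else 1  [with N_1=6]  = -4; N_3 = -2*N_2 + 5  [with N_2=-4]  = 13; N_5 = 2*N_1 - 2*N_3 - 2  [with N_1=6, N_3=13]  = -16; N_6 = |N_3 - N_5|  [with N_3=13, N_5=-16]  = 29.
Change = 25 − 29 = -4.

-4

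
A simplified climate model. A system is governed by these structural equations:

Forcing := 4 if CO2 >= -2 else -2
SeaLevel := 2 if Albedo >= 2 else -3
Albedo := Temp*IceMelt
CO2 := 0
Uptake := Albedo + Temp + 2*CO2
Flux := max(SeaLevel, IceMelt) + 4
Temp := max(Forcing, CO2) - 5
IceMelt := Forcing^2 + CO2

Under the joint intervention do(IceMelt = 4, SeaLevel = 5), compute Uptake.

Under do(IceMelt = 4, SeaLevel = 5), each intervened variable's structural equation is replaced by its fixed value.
Forcing = 4 if CO2 >= -2 else -2  [with CO2=0]  = 4
Temp = max(Forcing, CO2) - 5  [with Forcing=4, CO2=0]  = -1
Albedo = Temp*IceMelt  [with Temp=-1, IceMelt=4]  = -4
Uptake = Albedo + Temp + 2*CO2  [with Albedo=-4, Temp=-1, CO2=0]  = -5

-5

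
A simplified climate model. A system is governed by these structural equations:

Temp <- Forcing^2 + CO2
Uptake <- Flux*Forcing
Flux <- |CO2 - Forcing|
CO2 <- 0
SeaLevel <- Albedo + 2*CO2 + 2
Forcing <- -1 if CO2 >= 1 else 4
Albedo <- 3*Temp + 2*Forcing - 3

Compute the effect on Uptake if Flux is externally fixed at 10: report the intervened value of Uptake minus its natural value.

Intervening sets Flux = 10 and removes its equation (Flux <- |CO2 - Forcing|).
Forcing = -1 if CO2 >= 1 else 4  [with CO2=0]  = 4
Uptake = Flux*Forcing  [with Flux=10, Forcing=4]  = 40
Without intervention: Forcing = -1 if CO2 >= 1 else 4  [with CO2=0]  = 4; Flux = |CO2 - Forcing|  [with CO2=0, Forcing=4]  = 4; Uptake = Flux*Forcing  [with Flux=4, Forcing=4]  = 16.
Change = 40 − 16 = 24.

24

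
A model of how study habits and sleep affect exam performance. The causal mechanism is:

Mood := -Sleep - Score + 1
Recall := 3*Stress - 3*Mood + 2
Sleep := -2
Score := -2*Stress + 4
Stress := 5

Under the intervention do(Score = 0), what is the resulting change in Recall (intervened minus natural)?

18

do(Score=0) replaces the equation Score := -2*Stress + 4 with the constant Score = 0.
Mood = -Sleep - Score + 1  [with Sleep=-2, Score=0]  = 3
Recall = 3*Stress - 3*Mood + 2  [with Stress=5, Mood=3]  = 8
Without intervention: Score = -2*Stress + 4  [with Stress=5]  = -6; Mood = -Sleep - Score + 1  [with Sleep=-2, Score=-6]  = 9; Recall = 3*Stress - 3*Mood + 2  [with Stress=5, Mood=9]  = -10.
Change = 8 − (-10) = 18.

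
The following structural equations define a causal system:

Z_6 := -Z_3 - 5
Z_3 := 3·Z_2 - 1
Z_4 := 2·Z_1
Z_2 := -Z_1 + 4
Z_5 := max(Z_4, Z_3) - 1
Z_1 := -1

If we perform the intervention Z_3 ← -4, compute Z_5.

-3

do(Z_3=-4) replaces the equation Z_3 := 3·Z_2 - 1 with the constant Z_3 = -4.
Z_4 = 2·Z_1  [with Z_1=-1]  = -2
Z_5 = max(Z_4, Z_3) - 1  [with Z_4=-2, Z_3=-4]  = -3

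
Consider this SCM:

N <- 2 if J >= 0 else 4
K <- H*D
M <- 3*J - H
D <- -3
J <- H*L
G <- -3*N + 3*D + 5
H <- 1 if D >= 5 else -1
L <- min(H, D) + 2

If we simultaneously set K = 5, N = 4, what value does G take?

Setting K = 5, N = 4 by intervention discards those variables' equations.
G = -3*N + 3*D + 5  [with N=4, D=-3]  = -16

-16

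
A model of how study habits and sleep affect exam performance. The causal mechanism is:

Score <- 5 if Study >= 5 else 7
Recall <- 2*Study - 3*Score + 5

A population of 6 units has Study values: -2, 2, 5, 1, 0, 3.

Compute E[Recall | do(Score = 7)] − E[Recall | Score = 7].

Every unit gets Score=7 under the intervention. Recall values become -20, -12, -6, -14, -16, -10; E[Recall|do(Score=7)] = -13.
Observing Score=7 restricts to units where Score's equation naturally yields 7: Study ∈ {-2, 2, 1, 0, 3}. In that subpopulation Recall = -20, -12, -14, -16, -10, mean -14.4.
Difference = -13 − (-14.4) = 1.4.

1.4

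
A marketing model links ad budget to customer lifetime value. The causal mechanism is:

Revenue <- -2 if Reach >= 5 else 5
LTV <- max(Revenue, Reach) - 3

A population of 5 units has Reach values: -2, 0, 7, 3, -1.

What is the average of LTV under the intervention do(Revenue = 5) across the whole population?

Under do(Revenue=5), Revenue's equation is replaced by Revenue=5 for every unit. Per-unit LTV: 2, 2, 4, 2, 2. Mean = 2.4.

2.4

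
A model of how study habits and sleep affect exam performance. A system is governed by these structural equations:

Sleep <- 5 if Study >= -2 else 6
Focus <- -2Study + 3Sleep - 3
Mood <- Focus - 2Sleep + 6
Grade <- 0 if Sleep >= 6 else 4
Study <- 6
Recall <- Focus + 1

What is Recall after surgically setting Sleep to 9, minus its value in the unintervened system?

do(Sleep=9) replaces the equation Sleep <- 5 if Study >= -2 else 6 with the constant Sleep = 9.
Focus = -2Study + 3Sleep - 3  [with Study=6, Sleep=9]  = 12
Recall = Focus + 1  [with Focus=12]  = 13
Without intervention: Sleep = 5 if Study >= -2 else 6  [with Study=6]  = 5; Focus = -2Study + 3Sleep - 3  [with Study=6, Sleep=5]  = 0; Recall = Focus + 1  [with Focus=0]  = 1.
Change = 13 − 1 = 12.

12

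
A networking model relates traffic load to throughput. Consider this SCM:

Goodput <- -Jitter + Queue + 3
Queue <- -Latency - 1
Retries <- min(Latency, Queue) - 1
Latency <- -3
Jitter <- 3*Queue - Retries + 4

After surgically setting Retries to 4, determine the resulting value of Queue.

2

Under do(Retries=4), the mechanism Retries <- min(Latency, Queue) - 1 is discarded; Retries is fixed at 4.
Since Queue is not a descendant of the intervened variable, it is unaffected.
Queue = -Latency - 1  [with Latency=-3]  = 2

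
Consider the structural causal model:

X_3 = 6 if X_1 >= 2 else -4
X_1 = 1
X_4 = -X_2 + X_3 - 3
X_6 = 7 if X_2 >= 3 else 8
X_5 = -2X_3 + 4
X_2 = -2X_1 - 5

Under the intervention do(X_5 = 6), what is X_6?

8

The intervention breaks the incoming arrows to X_5: X_5 = -2X_3 + 4 no longer applies, and X_5 = 6.
Since X_6 is not a descendant of the intervened variable, it is unaffected.
X_2 = -2X_1 - 5  [with X_1=1]  = -7
X_6 = 7 if X_2 >= 3 else 8  [with X_2=-7]  = 8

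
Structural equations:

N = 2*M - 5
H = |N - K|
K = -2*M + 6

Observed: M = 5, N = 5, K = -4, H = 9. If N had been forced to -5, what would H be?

Under do(N=-5), the mechanism N = 2*M - 5 is discarded; N is fixed at -5.
K = -2*M + 6  [with M=5]  = -4
H = |N - K|  [with N=-5, K=-4]  = 1

1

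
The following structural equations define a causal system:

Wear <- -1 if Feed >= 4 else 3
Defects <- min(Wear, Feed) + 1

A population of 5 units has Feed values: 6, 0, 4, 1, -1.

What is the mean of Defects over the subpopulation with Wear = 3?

Conditioning on Wear=3 selects the 3 unit(s) with Feed ∈ {0, 1, -1}. Their Defects values: 1, 2, 0. Mean = 1.

1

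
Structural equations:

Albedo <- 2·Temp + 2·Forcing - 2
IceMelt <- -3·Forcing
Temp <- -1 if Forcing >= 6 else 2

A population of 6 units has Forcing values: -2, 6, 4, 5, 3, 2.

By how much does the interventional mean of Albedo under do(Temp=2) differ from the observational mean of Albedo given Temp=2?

Under do(Temp=2), Temp's equation is replaced by Temp=2 for every unit. Per-unit Albedo: -2, 14, 10, 12, 8, 6. Mean = 8.
E[Albedo|Temp=2] averages over only the 5 units with Temp=2 (Forcing = -2, 4, 5, 3, 2): Albedo = -2, 10, 12, 8, 6, mean 6.8.
Difference = 8 − 6.8 = 1.2.

1.2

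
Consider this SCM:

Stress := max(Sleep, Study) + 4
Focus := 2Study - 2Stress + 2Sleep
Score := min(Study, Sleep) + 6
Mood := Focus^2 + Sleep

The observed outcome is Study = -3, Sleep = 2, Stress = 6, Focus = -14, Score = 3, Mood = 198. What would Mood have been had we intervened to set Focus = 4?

Under do(Focus=4), the mechanism Focus := 2Study - 2Stress + 2Sleep is discarded; Focus is fixed at 4.
Mood = Focus^2 + Sleep  [with Focus=4, Sleep=2]  = 18

18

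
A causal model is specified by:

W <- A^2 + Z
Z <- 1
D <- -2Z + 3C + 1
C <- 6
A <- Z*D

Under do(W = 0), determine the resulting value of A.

The intervention breaks the incoming arrows to W: W <- A^2 + Z no longer applies, and W = 0.
Since A is not a descendant of the intervened variable, it is unaffected.
D = -2Z + 3C + 1  [with Z=1, C=6]  = 17
A = Z*D  [with Z=1, D=17]  = 17

17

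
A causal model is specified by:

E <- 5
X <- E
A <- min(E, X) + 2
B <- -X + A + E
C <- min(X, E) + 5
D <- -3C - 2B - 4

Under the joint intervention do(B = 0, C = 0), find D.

The joint intervention fixes B = 0, C = 0, removing each variable's own equation.
D = -3C - 2B - 4  [with C=0, B=0]  = -4

-4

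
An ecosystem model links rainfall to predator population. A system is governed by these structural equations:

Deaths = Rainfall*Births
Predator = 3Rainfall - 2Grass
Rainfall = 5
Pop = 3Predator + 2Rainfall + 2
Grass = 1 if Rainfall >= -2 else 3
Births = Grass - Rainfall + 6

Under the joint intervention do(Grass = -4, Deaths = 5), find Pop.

81

Setting Grass = -4, Deaths = 5 by intervention discards those variables' equations.
Predator = 3Rainfall - 2Grass  [with Rainfall=5, Grass=-4]  = 23
Pop = 3Predator + 2Rainfall + 2  [with Predator=23, Rainfall=5]  = 81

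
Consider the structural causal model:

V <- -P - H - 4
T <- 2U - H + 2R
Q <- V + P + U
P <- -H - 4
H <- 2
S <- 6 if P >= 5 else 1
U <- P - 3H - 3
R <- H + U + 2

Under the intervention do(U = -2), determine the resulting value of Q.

-8

do(U=-2) replaces the equation U <- P - 3H - 3 with the constant U = -2.
P = -H - 4  [with H=2]  = -6
V = -P - H - 4  [with P=-6, H=2]  = 0
Q = V + P + U  [with V=0, P=-6, U=-2]  = -8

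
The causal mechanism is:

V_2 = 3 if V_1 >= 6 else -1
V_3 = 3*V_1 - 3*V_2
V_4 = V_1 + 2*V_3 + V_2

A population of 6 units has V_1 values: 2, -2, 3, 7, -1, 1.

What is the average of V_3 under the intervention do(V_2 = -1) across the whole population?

Under do(V_2=-1), V_2's equation is replaced by V_2=-1 for every unit. Per-unit V_3: 9, -3, 12, 24, 0, 6. Mean = 8.

8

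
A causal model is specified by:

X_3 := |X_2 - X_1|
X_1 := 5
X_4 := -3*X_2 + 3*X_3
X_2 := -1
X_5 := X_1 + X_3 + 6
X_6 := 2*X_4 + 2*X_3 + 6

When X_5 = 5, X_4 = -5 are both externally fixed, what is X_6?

Setting X_5 = 5, X_4 = -5 by intervention discards those variables' equations.
X_3 = |X_2 - X_1|  [with X_2=-1, X_1=5]  = 6
X_6 = 2*X_4 + 2*X_3 + 6  [with X_4=-5, X_3=6]  = 8

8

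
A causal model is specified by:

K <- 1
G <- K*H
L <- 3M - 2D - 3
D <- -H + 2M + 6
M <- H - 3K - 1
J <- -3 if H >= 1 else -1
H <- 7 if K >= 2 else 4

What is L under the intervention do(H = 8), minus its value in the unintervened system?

4

Under do(H=8), the mechanism H <- 7 if K >= 2 else 4 is discarded; H is fixed at 8.
M = H - 3K - 1  [with H=8, K=1]  = 4
D = -H + 2M + 6  [with H=8, M=4]  = 6
L = 3M - 2D - 3  [with M=4, D=6]  = -3
Without intervention: H = 7 if K >= 2 else 4  [with K=1]  = 4; M = H - 3K - 1  [with H=4, K=1]  = 0; D = -H + 2M + 6  [with H=4, M=0]  = 2; L = 3M - 2D - 3  [with M=0, D=2]  = -7.
Change = -3 − (-7) = 4.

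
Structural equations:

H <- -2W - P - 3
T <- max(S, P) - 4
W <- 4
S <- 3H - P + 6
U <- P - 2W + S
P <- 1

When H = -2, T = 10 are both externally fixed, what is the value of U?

-8

The joint intervention fixes H = -2, T = 10, removing each variable's own equation.
S = 3H - P + 6  [with H=-2, P=1]  = -1
U = P - 2W + S  [with P=1, W=4, S=-1]  = -8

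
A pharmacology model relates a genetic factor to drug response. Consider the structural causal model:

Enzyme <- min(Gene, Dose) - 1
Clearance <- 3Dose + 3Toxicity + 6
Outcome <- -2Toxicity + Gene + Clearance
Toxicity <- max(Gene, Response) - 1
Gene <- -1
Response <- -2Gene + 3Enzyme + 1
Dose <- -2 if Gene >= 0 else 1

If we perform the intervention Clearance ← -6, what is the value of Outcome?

Intervening sets Clearance = -6 and removes its equation (Clearance <- 3Dose + 3Toxicity + 6).
Dose = -2 if Gene >= 0 else 1  [with Gene=-1]  = 1
Enzyme = min(Gene, Dose) - 1  [with Gene=-1, Dose=1]  = -2
Response = -2Gene + 3Enzyme + 1  [with Gene=-1, Enzyme=-2]  = -3
Toxicity = max(Gene, Response) - 1  [with Gene=-1, Response=-3]  = -2
Outcome = -2Toxicity + Gene + Clearance  [with Toxicity=-2, Gene=-1, Clearance=-6]  = -3

-3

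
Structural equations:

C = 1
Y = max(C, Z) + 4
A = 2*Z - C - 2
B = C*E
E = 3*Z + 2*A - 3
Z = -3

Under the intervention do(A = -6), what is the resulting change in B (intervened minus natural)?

6

The intervention breaks the incoming arrows to A: A = 2*Z - C - 2 no longer applies, and A = -6.
E = 3*Z + 2*A - 3  [with Z=-3, A=-6]  = -24
B = C*E  [with C=1, E=-24]  = -24
Without intervention: A = 2*Z - C - 2  [with Z=-3, C=1]  = -9; E = 3*Z + 2*A - 3  [with Z=-3, A=-9]  = -30; B = C*E  [with C=1, E=-30]  = -30.
Change = -24 − (-30) = 6.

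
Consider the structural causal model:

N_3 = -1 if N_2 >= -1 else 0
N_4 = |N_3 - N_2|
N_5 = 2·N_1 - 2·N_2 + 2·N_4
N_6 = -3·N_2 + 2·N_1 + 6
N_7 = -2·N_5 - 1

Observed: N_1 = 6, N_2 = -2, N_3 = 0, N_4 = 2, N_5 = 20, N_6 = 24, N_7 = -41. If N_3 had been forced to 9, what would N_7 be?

The intervention breaks the incoming arrows to N_3: N_3 = -1 if N_2 >= -1 else 0 no longer applies, and N_3 = 9.
N_4 = |N_3 - N_2|  [with N_3=9, N_2=-2]  = 11
N_5 = 2·N_1 - 2·N_2 + 2·N_4  [with N_1=6, N_2=-2, N_4=11]  = 38
N_7 = -2·N_5 - 1  [with N_5=38]  = -77

-77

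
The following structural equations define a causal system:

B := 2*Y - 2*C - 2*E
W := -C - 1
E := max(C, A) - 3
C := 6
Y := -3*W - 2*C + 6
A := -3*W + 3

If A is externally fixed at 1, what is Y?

do(A=1) replaces the equation A := -3*W + 3 with the constant A = 1.
Y is not downstream of the intervention, so its value is determined by the original equations.
W = -C - 1  [with C=6]  = -7
Y = -3*W - 2*C + 6  [with W=-7, C=6]  = 15

15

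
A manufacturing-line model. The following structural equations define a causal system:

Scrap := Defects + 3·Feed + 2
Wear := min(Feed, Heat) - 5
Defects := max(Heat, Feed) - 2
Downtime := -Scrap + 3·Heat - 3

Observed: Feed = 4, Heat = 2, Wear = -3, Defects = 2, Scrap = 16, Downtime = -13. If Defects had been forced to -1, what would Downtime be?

-10

Under do(Defects=-1), the mechanism Defects := max(Heat, Feed) - 2 is discarded; Defects is fixed at -1.
Scrap = Defects + 3·Feed + 2  [with Defects=-1, Feed=4]  = 13
Downtime = -Scrap + 3·Heat - 3  [with Scrap=13, Heat=2]  = -10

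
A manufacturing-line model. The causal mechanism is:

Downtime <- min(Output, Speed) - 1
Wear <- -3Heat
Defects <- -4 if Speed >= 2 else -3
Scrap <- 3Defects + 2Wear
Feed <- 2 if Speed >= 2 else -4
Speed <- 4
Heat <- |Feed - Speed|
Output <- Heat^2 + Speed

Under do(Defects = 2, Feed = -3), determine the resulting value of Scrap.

The joint intervention fixes Defects = 2, Feed = -3, removing each variable's own equation.
Heat = |Feed - Speed|  [with Feed=-3, Speed=4]  = 7
Wear = -3Heat  [with Heat=7]  = -21
Scrap = 3Defects + 2Wear  [with Defects=2, Wear=-21]  = -36

-36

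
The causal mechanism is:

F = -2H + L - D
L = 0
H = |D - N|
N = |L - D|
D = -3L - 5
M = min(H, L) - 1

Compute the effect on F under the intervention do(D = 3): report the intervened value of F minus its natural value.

Under do(D=3), the mechanism D = -3L - 5 is discarded; D is fixed at 3.
N = |L - D|  [with L=0, D=3]  = 3
H = |D - N|  [with D=3, N=3]  = 0
F = -2H + L - D  [with H=0, L=0, D=3]  = -3
Without intervention: D = -3L - 5  [with L=0]  = -5; N = |L - D|  [with L=0, D=-5]  = 5; H = |D - N|  [with D=-5, N=5]  = 10; F = -2H + L - D  [with H=10, L=0, D=-5]  = -15.
Change = -3 − (-15) = 12.

12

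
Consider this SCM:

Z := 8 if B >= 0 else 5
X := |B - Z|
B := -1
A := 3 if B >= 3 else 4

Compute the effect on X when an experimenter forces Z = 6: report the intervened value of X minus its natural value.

The intervention breaks the incoming arrows to Z: Z := 8 if B >= 0 else 5 no longer applies, and Z = 6.
X = |B - Z|  [with B=-1, Z=6]  = 7
Without intervention: Z = 8 if B >= 0 else 5  [with B=-1]  = 5; X = |B - Z|  [with B=-1, Z=5]  = 6.
Change = 7 − 6 = 1.

1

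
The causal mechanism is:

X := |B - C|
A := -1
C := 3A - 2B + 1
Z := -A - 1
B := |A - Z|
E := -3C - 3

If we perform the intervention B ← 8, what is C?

-18

The intervention breaks the incoming arrows to B: B := |A - Z| no longer applies, and B = 8.
C = 3A - 2B + 1  [with A=-1, B=8]  = -18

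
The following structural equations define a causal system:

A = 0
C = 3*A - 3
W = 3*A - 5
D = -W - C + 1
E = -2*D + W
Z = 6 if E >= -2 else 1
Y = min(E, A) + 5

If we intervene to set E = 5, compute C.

Under do(E=5), the mechanism E = -2*D + W is discarded; E is fixed at 5.
No directed path runs from E to C, so C keeps its natural value.
C = 3*A - 3  [with A=0]  = -3

-3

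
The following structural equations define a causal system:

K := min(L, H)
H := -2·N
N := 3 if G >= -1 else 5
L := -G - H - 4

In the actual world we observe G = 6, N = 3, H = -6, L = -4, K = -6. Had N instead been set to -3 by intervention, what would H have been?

The intervention breaks the incoming arrows to N: N := 3 if G >= -1 else 5 no longer applies, and N = -3.
H = -2·N  [with N=-3]  = 6

6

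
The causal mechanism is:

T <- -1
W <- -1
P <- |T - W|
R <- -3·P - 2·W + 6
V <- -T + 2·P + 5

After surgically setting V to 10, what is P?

do(V=10) replaces the equation V <- -T + 2·P + 5 with the constant V = 10.
P is not downstream of the intervention, so its value is determined by the original equations.
P = |T - W|  [with T=-1, W=-1]  = 0

0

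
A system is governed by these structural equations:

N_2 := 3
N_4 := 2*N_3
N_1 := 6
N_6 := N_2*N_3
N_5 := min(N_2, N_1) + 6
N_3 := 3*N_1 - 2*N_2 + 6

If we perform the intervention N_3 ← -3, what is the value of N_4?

The intervention breaks the incoming arrows to N_3: N_3 := 3*N_1 - 2*N_2 + 6 no longer applies, and N_3 = -3.
N_4 = 2*N_3  [with N_3=-3]  = -6

-6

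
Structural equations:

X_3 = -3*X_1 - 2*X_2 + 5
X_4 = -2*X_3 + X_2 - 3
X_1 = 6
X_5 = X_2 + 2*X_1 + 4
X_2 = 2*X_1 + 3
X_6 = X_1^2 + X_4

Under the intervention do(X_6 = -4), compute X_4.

do(X_6=-4) replaces the equation X_6 = X_1^2 + X_4 with the constant X_6 = -4.
No directed path runs from X_6 to X_4, so X_4 keeps its natural value.
X_2 = 2*X_1 + 3  [with X_1=6]  = 15
X_3 = -3*X_1 - 2*X_2 + 5  [with X_1=6, X_2=15]  = -43
X_4 = -2*X_3 + X_2 - 3  [with X_3=-43, X_2=15]  = 98

98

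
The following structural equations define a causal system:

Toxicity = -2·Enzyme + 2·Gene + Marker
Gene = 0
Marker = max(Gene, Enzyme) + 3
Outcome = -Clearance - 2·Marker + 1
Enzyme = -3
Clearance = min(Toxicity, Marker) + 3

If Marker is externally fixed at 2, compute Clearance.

do(Marker=2) replaces the equation Marker = max(Gene, Enzyme) + 3 with the constant Marker = 2.
Toxicity = -2·Enzyme + 2·Gene + Marker  [with Enzyme=-3, Gene=0, Marker=2]  = 8
Clearance = min(Toxicity, Marker) + 3  [with Toxicity=8, Marker=2]  = 5

5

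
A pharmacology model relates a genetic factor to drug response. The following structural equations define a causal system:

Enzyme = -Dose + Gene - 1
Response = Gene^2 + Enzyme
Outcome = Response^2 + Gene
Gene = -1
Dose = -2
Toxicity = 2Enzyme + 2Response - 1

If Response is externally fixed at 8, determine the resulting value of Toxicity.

15

Intervening sets Response = 8 and removes its equation (Response = Gene^2 + Enzyme).
Enzyme = -Dose + Gene - 1  [with Dose=-2, Gene=-1]  = 0
Toxicity = 2Enzyme + 2Response - 1  [with Enzyme=0, Response=8]  = 15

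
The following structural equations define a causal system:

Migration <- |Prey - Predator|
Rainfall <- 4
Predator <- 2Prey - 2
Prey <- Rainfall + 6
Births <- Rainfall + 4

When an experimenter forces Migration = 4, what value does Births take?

8

The intervention breaks the incoming arrows to Migration: Migration <- |Prey - Predator| no longer applies, and Migration = 4.
Since Births is not a descendant of the intervened variable, it is unaffected.
Births = Rainfall + 4  [with Rainfall=4]  = 8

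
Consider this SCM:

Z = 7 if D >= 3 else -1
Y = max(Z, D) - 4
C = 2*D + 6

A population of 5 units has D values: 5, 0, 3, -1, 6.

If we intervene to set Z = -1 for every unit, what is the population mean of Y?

-1.4

The intervention sets Z=-1 in all 5 units regardless of D. Recomputing Y per unit gives 1, -4, -1, -5, 2; average -1.4.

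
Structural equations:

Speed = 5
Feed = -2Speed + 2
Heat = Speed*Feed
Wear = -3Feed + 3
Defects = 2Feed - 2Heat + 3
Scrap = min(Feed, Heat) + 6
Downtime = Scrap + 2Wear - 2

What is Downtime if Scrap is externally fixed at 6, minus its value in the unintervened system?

Intervening sets Scrap = 6 and removes its equation (Scrap = min(Feed, Heat) + 6).
Feed = -2Speed + 2  [with Speed=5]  = -8
Wear = -3Feed + 3  [with Feed=-8]  = 27
Downtime = Scrap + 2Wear - 2  [with Scrap=6, Wear=27]  = 58
Without intervention: Feed = -2Speed + 2  [with Speed=5]  = -8; Heat = Speed*Feed  [with Speed=5, Feed=-8]  = -40; Wear = -3Feed + 3  [with Feed=-8]  = 27; Scrap = min(Feed, Heat) + 6  [with Feed=-8, Heat=-40]  = -34; Downtime = Scrap + 2Wear - 2  [with Scrap=-34, Wear=27]  = 18.
Change = 58 − 18 = 40.

40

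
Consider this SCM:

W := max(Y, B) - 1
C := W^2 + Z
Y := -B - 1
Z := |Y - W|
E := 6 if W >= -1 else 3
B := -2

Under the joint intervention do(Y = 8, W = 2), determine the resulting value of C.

Under do(Y = 8, W = 2), each intervened variable's structural equation is replaced by its fixed value.
Z = |Y - W|  [with Y=8, W=2]  = 6
C = W^2 + Z  [with W=2, Z=6]  = 10

10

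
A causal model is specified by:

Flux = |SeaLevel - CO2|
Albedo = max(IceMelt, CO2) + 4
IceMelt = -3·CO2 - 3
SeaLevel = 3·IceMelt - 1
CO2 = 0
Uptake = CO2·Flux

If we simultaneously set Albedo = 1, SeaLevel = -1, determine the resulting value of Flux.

1

Setting Albedo = 1, SeaLevel = -1 by intervention discards those variables' equations.
Flux = |SeaLevel - CO2|  [with SeaLevel=-1, CO2=0]  = 1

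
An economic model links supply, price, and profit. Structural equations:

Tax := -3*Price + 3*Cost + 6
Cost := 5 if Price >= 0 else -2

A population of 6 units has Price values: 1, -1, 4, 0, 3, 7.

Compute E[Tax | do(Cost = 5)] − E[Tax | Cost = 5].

Under do(Cost=5), Cost's equation is replaced by Cost=5 for every unit. Per-unit Tax: 18, 24, 9, 21, 12, 0. Mean = 14.
Conditioning on Cost=5 selects the 5 unit(s) with Price ∈ {1, 4, 0, 3, 7}. Their Tax values: 18, 9, 21, 12, 0. Mean = 12.
Difference = 14 − 12 = 2.

2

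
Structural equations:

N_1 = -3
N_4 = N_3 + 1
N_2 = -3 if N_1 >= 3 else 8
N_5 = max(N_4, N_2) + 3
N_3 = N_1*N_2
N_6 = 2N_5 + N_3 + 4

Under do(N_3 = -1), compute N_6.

The intervention breaks the incoming arrows to N_3: N_3 = N_1*N_2 no longer applies, and N_3 = -1.
N_2 = -3 if N_1 >= 3 else 8  [with N_1=-3]  = 8
N_4 = N_3 + 1  [with N_3=-1]  = 0
N_5 = max(N_4, N_2) + 3  [with N_4=0, N_2=8]  = 11
N_6 = 2N_5 + N_3 + 4  [with N_5=11, N_3=-1]  = 25

25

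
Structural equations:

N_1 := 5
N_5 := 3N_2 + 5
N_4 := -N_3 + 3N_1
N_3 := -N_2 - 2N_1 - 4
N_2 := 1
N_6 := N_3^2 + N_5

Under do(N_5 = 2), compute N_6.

The intervention breaks the incoming arrows to N_5: N_5 := 3N_2 + 5 no longer applies, and N_5 = 2.
N_3 = -N_2 - 2N_1 - 4  [with N_2=1, N_1=5]  = -15
N_6 = N_3^2 + N_5  [with N_3=-15, N_5=2]  = 227

227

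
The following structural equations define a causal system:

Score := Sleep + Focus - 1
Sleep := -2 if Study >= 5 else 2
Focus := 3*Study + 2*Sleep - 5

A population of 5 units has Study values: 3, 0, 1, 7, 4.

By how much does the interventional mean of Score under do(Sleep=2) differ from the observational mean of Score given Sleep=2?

3

do(Sleep=2) breaks Sleep's dependence on Study. With Sleep=2 fixed, Score across the units is 9, 0, 3, 21, 12, mean 9.
Conditioning on Sleep=2 selects the 4 unit(s) with Study ∈ {3, 0, 1, 4}. Their Score values: 9, 0, 3, 12. Mean = 6.
Difference = 9 − 6 = 3.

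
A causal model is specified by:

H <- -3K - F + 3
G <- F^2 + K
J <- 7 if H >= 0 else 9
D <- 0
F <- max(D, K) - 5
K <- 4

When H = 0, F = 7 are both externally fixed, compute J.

7

The joint intervention fixes H = 0, F = 7, removing each variable's own equation.
J = 7 if H >= 0 else 9  [with H=0]  = 7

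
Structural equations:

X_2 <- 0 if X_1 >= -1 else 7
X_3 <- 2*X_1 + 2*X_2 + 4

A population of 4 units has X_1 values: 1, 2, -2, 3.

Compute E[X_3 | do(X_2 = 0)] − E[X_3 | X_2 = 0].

Every unit gets X_2=0 under the intervention. X_3 values become 6, 8, 0, 10; E[X_3|do(X_2=0)] = 6.
E[X_3|X_2=0] averages over only the 3 units with X_2=0 (X_1 = 1, 2, 3): X_3 = 6, 8, 10, mean 8.
Difference = 6 − 8 = -2.

-2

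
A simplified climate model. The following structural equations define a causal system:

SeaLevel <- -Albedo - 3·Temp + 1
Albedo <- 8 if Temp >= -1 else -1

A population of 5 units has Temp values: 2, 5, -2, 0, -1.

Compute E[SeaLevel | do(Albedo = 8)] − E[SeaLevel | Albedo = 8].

Under do(Albedo=8), Albedo's equation is replaced by Albedo=8 for every unit. Per-unit SeaLevel: -13, -22, -1, -7, -4. Mean = -9.4.
E[SeaLevel|Albedo=8] averages over only the 4 units with Albedo=8 (Temp = 2, 5, 0, -1): SeaLevel = -13, -22, -7, -4, mean -11.5.
Difference = -9.4 − (-11.5) = 2.1.

2.1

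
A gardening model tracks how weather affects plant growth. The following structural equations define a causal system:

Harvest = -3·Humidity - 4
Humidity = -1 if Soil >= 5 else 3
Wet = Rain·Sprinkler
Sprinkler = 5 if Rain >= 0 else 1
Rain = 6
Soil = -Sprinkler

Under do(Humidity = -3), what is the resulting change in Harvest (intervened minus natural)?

18

The intervention breaks the incoming arrows to Humidity: Humidity = -1 if Soil >= 5 else 3 no longer applies, and Humidity = -3.
Harvest = -3·Humidity - 4  [with Humidity=-3]  = 5
Without intervention: Sprinkler = 5 if Rain >= 0 else 1  [with Rain=6]  = 5; Soil = -Sprinkler  [with Sprinkler=5]  = -5; Humidity = -1 if Soil >= 5 else 3  [with Soil=-5]  = 3; Harvest = -3·Humidity - 4  [with Humidity=3]  = -13.
Change = 5 − (-13) = 18.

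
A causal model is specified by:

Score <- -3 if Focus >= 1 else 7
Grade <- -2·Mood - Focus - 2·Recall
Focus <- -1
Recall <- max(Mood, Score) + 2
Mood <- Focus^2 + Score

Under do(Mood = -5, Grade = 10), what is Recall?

The joint intervention fixes Mood = -5, Grade = 10, removing each variable's own equation.
Score = -3 if Focus >= 1 else 7  [with Focus=-1]  = 7
Recall = max(Mood, Score) + 2  [with Mood=-5, Score=7]  = 9

9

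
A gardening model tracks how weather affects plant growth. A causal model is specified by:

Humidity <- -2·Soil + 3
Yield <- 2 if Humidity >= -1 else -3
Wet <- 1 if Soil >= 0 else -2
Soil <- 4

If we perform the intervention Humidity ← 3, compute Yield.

The intervention breaks the incoming arrows to Humidity: Humidity <- -2·Soil + 3 no longer applies, and Humidity = 3.
Yield = 2 if Humidity >= -1 else -3  [with Humidity=3]  = 2

2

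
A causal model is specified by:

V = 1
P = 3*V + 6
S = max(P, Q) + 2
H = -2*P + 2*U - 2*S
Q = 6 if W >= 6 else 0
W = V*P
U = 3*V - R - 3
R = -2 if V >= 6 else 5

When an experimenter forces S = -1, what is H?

-26

do(S=-1) replaces the equation S = max(P, Q) + 2 with the constant S = -1.
P = 3*V + 6  [with V=1]  = 9
R = -2 if V >= 6 else 5  [with V=1]  = 5
U = 3*V - R - 3  [with V=1, R=5]  = -5
H = -2*P + 2*U - 2*S  [with P=9, U=-5, S=-1]  = -26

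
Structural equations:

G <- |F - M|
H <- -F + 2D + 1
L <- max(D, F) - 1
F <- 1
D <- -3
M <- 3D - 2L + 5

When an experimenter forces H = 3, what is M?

do(H=3) replaces the equation H <- -F + 2D + 1 with the constant H = 3.
M is not downstream of the intervention, so its value is determined by the original equations.
L = max(D, F) - 1  [with D=-3, F=1]  = 0
M = 3D - 2L + 5  [with D=-3, L=0]  = -4

-4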